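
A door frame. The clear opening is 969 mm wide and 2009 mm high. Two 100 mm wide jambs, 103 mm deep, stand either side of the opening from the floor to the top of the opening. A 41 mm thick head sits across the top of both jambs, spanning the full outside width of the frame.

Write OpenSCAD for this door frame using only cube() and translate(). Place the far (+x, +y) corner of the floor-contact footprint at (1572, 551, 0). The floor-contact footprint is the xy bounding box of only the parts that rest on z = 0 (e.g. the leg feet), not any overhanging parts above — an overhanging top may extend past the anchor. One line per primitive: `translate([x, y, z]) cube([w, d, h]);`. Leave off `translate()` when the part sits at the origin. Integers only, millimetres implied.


translate([403, 448, 0]) cube([100, 103, 2009]);
translate([1472, 448, 0]) cube([100, 103, 2009]);
translate([403, 448, 2009]) cube([1169, 103, 41]);


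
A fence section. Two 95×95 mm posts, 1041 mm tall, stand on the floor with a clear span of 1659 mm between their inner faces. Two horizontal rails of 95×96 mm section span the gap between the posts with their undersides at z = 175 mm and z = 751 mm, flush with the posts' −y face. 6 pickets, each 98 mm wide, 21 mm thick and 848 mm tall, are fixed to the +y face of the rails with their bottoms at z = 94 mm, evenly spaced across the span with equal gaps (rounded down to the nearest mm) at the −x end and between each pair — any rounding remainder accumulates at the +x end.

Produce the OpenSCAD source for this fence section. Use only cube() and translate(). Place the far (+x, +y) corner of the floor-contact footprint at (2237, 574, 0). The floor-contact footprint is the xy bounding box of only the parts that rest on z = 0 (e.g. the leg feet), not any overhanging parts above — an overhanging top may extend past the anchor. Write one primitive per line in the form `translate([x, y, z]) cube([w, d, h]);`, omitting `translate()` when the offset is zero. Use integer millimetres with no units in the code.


translate([388, 479, 0]) cube([95, 95, 1041]);
translate([2142, 479, 0]) cube([95, 95, 1041]);
translate([483, 479, 175]) cube([1659, 95, 96]);
translate([483, 479, 751]) cube([1659, 95, 96]);
translate([636, 574, 94]) cube([98, 21, 848]);
translate([887, 574, 94]) cube([98, 21, 848]);
translate([1138, 574, 94]) cube([98, 21, 848]);
translate([1389, 574, 94]) cube([98, 21, 848]);
translate([1640, 574, 94]) cube([98, 21, 848]);
translate([1891, 574, 94]) cube([98, 21, 848]);


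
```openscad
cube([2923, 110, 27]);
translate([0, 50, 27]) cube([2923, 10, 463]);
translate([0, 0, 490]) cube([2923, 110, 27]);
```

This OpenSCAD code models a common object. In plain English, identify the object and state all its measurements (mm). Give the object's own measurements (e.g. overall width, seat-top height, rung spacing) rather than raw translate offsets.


An I-beam lying along x, 2923 mm long. Overall section height 517 mm. Two flanges 110 mm wide (y) and 27 mm thick, one on the floor and one at the top; a web 10 mm thick runs between them, centred on the flange width.


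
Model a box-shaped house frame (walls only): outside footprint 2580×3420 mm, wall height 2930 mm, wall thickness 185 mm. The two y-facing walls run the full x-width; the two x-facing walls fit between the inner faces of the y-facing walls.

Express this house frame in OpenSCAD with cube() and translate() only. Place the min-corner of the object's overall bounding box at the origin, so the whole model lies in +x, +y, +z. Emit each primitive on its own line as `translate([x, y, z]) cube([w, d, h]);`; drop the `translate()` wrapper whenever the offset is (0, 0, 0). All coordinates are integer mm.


cube([2580, 185, 2930]);
translate([0, 3235, 0]) cube([2580, 185, 2930]);
translate([0, 185, 0]) cube([185, 3050, 2930]);
translate([2395, 185, 0]) cube([185, 3050, 2930]);


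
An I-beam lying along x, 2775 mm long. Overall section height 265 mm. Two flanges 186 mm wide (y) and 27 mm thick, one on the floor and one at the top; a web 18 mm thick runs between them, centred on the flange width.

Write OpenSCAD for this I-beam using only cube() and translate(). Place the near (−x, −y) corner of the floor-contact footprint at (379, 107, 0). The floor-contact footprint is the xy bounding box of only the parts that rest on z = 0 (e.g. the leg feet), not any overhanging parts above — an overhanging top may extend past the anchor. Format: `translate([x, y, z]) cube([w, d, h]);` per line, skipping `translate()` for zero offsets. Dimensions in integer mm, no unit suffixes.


translate([379, 107, 0]) cube([2775, 186, 27]);
translate([379, 191, 27]) cube([2775, 18, 211]);
translate([379, 107, 238]) cube([2775, 186, 27]);


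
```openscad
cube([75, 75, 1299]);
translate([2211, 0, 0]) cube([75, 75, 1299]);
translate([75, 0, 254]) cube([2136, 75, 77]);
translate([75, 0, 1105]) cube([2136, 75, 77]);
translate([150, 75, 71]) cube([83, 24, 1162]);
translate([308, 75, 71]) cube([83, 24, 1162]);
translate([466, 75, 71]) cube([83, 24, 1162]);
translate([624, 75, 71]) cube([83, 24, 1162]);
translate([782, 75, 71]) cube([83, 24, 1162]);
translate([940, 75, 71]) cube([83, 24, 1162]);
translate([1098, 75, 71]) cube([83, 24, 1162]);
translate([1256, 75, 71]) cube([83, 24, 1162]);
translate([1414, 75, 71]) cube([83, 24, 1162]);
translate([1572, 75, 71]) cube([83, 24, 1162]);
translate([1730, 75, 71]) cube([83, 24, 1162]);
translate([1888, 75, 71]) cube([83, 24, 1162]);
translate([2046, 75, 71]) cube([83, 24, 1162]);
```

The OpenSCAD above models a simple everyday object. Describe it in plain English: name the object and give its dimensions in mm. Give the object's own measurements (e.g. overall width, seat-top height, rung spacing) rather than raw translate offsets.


A fence section. Two 75×75 mm posts, 1299 mm tall, stand on the floor with a clear span of 2136 mm between their inner faces. Two horizontal rails of 75×77 mm section span the gap between the posts with their undersides at z = 254 mm and z = 1105 mm, flush with the posts' −y face. 13 pickets, each 83 mm wide, 24 mm thick and 1162 mm tall, are fixed to the +y face of the rails with their bottoms at z = 71 mm, spaced across the span with a 75 mm gap after the −x post and between neighbouring pickets, with 82 mm left before the +x post.


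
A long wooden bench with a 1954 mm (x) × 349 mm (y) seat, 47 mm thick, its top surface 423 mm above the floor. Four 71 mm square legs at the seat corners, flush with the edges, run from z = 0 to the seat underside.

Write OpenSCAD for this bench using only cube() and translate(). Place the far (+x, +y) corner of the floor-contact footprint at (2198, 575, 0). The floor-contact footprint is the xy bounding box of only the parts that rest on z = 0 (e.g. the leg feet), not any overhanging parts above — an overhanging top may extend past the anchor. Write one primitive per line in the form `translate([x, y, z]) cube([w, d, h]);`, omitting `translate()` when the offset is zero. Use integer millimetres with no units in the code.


// leg_h = 423 − 47 = 376
translate([244, 226, 376]) cube([1954, 349, 47]);
translate([244, 226, 0]) cube([71, 71, 376]);
translate([244, 504, 0]) cube([71, 71, 376]);
translate([2127, 226, 0]) cube([71, 71, 376]);
translate([2127, 504, 0]) cube([71, 71, 376]);


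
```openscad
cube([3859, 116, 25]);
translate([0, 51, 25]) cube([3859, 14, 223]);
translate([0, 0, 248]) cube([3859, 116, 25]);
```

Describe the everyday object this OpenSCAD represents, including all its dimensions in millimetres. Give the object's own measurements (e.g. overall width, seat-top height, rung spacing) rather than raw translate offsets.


An I-beam lying along x, 3859 mm long. Overall section height 273 mm. Two flanges 116 mm wide (y) and 25 mm thick, one on the floor and one at the top; a web 14 mm thick runs between them, centred on the flange width.


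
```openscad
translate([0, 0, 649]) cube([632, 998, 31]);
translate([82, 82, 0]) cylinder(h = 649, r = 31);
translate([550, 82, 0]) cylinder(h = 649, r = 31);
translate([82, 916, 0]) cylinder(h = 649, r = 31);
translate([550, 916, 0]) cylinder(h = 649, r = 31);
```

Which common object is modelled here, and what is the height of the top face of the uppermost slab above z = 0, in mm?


A table. The table height is 680 mm.

A 632×998×31 slab sits at z = 649 on four Ø62 mm round legs — a table. The top surface is at 649 + 31 = 680 mm.


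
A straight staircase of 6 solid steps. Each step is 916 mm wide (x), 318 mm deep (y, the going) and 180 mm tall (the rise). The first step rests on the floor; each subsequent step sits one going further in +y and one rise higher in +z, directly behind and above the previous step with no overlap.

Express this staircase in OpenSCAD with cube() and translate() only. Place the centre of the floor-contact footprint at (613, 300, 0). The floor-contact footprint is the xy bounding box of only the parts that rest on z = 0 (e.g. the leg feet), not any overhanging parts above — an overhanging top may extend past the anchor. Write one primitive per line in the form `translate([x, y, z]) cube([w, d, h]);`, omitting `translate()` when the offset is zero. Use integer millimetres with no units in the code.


translate([155, 141, 0]) cube([916, 318, 180]);
translate([155, 459, 180]) cube([916, 318, 180]);
translate([155, 777, 360]) cube([916, 318, 180]);
translate([155, 1095, 540]) cube([916, 318, 180]);
translate([155, 1413, 720]) cube([916, 318, 180]);
translate([155, 1731, 900]) cube([916, 318, 180]);


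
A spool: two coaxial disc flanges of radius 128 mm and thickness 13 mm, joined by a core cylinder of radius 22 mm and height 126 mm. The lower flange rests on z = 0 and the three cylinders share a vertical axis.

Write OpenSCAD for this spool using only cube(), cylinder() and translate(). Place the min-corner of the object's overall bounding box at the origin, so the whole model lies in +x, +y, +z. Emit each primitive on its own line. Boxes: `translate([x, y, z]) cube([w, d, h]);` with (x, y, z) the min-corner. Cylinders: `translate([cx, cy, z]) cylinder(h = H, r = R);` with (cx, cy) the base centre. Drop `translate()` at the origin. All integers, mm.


translate([128, 128, 0]) cylinder(h = 13, r = 128);
translate([128, 128, 13]) cylinder(h = 126, r = 22);
translate([128, 128, 139]) cylinder(h = 13, r = 128);


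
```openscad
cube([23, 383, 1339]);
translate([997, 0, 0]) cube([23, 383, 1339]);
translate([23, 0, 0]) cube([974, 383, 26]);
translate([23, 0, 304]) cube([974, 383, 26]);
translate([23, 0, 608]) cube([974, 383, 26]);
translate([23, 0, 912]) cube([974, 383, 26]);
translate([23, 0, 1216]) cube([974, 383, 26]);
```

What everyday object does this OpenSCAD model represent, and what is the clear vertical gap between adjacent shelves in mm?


A bookshelf. The clear shelf gap is 278 mm.

Two tall side panels with 5 horizontal boards between them — a bookshelf. The first two shelf undersides are at z = 0 and z = 304; with shelf thickness 26, the clear gap is 304 − 0 − 26 = 278 mm.


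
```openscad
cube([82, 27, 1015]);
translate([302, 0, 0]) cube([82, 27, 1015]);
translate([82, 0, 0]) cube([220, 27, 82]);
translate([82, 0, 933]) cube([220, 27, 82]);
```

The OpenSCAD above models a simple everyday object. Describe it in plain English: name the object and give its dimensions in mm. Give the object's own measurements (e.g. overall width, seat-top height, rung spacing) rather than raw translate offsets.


A rectangular picture frame lying in the x–z plane (depth along y). The opening is 220 mm wide (x) by 851 mm tall (z), surrounded by a border 82 mm wide on all four sides. The frame is 27 mm deep and is made of two full-height vertical stiles with two horizontal rails fitted between them.


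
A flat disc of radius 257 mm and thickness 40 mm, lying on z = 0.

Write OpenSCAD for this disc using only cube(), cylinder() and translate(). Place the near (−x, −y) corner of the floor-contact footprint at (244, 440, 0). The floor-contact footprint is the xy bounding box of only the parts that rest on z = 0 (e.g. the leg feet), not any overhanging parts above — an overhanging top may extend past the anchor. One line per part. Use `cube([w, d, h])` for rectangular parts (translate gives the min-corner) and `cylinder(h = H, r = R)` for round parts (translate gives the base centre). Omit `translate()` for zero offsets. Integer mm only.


translate([501, 697, 0]) cylinder(h = 40, r = 257);


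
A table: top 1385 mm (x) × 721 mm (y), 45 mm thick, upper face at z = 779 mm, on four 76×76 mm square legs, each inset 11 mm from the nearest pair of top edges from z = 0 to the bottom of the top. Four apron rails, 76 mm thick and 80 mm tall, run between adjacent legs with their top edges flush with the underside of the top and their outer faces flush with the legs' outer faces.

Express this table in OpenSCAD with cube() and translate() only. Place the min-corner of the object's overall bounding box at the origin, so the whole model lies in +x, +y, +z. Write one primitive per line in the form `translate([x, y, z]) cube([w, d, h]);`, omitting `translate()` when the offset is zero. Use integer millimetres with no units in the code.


translate([0, 0, 734]) cube([1385, 721, 45]);
translate([11, 11, 0]) cube([76, 76, 734]);
translate([1298, 11, 0]) cube([76, 76, 734]);
translate([11, 634, 0]) cube([76, 76, 734]);
translate([1298, 634, 0]) cube([76, 76, 734]);
translate([87, 11, 654]) cube([1211, 76, 80]);
translate([87, 634, 654]) cube([1211, 76, 80]);
translate([11, 87, 654]) cube([76, 547, 80]);
translate([1298, 87, 654]) cube([76, 547, 80]);


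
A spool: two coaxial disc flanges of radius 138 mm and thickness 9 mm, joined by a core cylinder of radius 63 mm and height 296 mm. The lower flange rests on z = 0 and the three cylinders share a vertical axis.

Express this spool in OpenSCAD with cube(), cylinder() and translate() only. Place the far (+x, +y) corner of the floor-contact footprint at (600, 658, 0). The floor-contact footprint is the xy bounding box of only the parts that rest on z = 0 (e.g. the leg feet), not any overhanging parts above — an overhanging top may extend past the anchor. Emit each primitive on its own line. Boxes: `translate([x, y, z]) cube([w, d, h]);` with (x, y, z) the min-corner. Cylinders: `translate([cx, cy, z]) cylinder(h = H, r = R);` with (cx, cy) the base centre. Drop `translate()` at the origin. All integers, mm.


translate([462, 520, 0]) cylinder(h = 9, r = 138);
translate([462, 520, 9]) cylinder(h = 296, r = 63);
translate([462, 520, 305]) cylinder(h = 9, r = 138);


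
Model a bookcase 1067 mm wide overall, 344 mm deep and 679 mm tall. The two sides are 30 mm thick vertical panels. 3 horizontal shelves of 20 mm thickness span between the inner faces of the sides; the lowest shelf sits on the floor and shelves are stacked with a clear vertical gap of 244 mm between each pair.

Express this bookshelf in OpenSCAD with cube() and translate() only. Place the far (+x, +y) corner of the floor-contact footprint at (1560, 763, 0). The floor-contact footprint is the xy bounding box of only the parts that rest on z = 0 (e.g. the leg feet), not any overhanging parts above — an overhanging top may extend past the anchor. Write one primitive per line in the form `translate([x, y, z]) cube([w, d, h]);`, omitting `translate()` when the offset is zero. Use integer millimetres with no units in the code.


translate([493, 419, 0]) cube([30, 344, 679]);
translate([1530, 419, 0]) cube([30, 344, 679]);
translate([523, 419, 0]) cube([1007, 344, 20]);
translate([523, 419, 264]) cube([1007, 344, 20]);
translate([523, 419, 528]) cube([1007, 344, 20]);


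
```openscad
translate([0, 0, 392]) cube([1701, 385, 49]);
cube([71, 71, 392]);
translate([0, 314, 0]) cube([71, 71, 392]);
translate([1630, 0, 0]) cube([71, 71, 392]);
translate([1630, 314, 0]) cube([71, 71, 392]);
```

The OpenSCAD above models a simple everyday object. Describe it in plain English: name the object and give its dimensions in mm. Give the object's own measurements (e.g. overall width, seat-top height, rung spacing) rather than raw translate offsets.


A long wooden bench with a 1701 mm (x) × 385 mm (y) seat, 49 mm thick, its top surface 441 mm above the floor. Four 71 mm square legs at the seat corners, flush with the edges, run from z = 0 to the seat underside.


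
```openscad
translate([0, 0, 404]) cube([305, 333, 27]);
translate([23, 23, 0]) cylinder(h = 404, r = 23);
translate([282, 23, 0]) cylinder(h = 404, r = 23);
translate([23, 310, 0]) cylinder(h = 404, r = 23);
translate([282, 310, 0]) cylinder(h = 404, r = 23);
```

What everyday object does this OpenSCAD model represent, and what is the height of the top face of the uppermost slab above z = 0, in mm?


A stool. The seat height is 431 mm.

A 305×333×27 slab at z = 404 on four corner cylinders — a stool. The seat top is 404 + 27 = 431 mm.


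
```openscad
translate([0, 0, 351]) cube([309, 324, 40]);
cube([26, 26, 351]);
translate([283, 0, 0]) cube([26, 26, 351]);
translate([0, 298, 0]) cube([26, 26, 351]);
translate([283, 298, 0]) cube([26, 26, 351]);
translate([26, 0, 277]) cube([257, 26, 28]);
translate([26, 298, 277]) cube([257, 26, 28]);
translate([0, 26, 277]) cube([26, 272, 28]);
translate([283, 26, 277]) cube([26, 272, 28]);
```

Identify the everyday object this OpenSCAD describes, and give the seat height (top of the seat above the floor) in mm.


A stool. The seat height is 391 mm.

A 309×324×40 slab at z = 351 on four corner posts — a stool. The seat top is 351 + 40 = 391 mm.


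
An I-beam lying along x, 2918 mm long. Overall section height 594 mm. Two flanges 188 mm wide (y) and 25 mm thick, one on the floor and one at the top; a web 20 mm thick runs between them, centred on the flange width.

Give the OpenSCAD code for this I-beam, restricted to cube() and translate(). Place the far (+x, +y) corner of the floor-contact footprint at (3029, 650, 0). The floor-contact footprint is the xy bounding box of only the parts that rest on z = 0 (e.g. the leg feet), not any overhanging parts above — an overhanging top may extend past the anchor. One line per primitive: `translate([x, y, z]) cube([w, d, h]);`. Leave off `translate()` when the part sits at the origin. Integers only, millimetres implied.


translate([111, 462, 0]) cube([2918, 188, 25]);
translate([111, 546, 25]) cube([2918, 20, 544]);
translate([111, 462, 569]) cube([2918, 188, 25]);


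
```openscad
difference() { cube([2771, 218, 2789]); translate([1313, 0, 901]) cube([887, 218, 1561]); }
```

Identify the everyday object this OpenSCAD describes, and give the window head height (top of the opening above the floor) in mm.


A wall with a window opening. The window head height is 2462 mm.

A wall with a rectangular opening subtracted — a window. Sill at z = 901, opening 1561 mm tall, so the head is at 901 + 1561 = 2462 mm.


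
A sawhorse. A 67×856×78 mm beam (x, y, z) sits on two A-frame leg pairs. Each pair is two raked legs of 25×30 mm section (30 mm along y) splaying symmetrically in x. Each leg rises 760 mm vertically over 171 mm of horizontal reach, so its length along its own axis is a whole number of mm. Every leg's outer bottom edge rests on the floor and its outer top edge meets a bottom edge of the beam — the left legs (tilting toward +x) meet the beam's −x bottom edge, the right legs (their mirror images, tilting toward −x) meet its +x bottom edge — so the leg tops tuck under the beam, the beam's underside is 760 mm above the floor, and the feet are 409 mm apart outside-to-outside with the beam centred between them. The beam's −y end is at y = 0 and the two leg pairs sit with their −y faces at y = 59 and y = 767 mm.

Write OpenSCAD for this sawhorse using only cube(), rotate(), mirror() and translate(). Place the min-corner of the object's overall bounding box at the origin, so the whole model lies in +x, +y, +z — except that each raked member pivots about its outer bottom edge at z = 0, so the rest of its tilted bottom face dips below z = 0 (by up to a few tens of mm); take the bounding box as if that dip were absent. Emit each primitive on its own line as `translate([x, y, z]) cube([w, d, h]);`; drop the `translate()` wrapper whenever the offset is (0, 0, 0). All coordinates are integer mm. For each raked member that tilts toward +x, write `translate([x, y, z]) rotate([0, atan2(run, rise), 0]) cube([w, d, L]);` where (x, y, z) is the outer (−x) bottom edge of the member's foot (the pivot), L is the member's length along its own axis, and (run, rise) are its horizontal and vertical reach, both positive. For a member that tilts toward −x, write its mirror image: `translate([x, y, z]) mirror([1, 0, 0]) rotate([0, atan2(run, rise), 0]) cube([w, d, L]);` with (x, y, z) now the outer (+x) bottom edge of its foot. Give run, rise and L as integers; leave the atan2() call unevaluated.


// leg length = √(171² + 760²) = 779
// right-leg outer foot x = 2·171 + 67 = 409
// beam min-corner = (171, 0, 760)
translate([171, 0, 760]) cube([67, 856, 78]);
translate([0, 59, 0]) rotate([0, atan2(171, 760), 0]) cube([25, 30, 779]);
translate([409, 59, 0]) mirror([1, 0, 0]) rotate([0, atan2(171, 760), 0]) cube([25, 30, 779]);
translate([0, 767, 0]) rotate([0, atan2(171, 760), 0]) cube([25, 30, 779]);
translate([409, 767, 0]) mirror([1, 0, 0]) rotate([0, atan2(171, 760), 0]) cube([25, 30, 779]);


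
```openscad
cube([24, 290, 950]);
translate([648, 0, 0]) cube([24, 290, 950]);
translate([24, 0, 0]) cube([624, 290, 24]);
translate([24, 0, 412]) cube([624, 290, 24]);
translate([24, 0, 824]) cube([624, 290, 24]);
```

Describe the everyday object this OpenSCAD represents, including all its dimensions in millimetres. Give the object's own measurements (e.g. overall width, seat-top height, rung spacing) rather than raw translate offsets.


An open bookshelf. Two side panels, each 24 mm thick, 290 mm deep and 950 mm tall, stand 672 mm apart (outside-to-outside). Between them sit 3 shelves, each 24 mm thick and 290 mm deep, spanning the full gap between the sides. The bottom shelf rests on the floor (its underside at z = 0) and the clear gap between one shelf's top and the next shelf's underside is 388 mm.


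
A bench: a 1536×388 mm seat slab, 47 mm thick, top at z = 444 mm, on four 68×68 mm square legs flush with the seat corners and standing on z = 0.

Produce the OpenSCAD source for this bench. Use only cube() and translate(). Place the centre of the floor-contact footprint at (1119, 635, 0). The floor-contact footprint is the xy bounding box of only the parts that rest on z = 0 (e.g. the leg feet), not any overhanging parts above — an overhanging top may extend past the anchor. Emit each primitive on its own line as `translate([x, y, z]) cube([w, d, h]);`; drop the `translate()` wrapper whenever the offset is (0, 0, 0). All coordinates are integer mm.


translate([351, 441, 397]) cube([1536, 388, 47]);
translate([351, 441, 0]) cube([68, 68, 397]);
translate([351, 761, 0]) cube([68, 68, 397]);
translate([1819, 441, 0]) cube([68, 68, 397]);
translate([1819, 761, 0]) cube([68, 68, 397]);


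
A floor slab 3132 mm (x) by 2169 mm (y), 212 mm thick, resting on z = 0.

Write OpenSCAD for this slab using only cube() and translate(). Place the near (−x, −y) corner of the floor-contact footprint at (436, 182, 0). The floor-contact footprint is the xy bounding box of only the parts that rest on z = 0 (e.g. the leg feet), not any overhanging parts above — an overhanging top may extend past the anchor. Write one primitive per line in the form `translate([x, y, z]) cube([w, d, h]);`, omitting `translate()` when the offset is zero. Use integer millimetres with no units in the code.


translate([436, 182, 0]) cube([3132, 2169, 212]);


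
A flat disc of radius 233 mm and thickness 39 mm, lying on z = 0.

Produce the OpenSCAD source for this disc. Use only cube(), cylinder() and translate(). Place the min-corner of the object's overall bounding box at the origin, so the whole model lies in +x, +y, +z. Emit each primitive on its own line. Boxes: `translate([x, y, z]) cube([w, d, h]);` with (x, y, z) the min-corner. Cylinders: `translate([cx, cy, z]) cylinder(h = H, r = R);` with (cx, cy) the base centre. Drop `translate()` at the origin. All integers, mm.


translate([233, 233, 0]) cylinder(h = 39, r = 233);


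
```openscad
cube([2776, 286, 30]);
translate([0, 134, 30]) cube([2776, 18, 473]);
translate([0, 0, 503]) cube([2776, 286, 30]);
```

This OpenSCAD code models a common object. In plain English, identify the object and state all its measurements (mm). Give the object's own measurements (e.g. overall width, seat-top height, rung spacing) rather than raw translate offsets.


An I-beam lying along x, 2776 mm long. Overall section height 533 mm. Two flanges 286 mm wide (y) and 30 mm thick, one on the floor and one at the top; a web 18 mm thick runs between them, centred on the flange width.


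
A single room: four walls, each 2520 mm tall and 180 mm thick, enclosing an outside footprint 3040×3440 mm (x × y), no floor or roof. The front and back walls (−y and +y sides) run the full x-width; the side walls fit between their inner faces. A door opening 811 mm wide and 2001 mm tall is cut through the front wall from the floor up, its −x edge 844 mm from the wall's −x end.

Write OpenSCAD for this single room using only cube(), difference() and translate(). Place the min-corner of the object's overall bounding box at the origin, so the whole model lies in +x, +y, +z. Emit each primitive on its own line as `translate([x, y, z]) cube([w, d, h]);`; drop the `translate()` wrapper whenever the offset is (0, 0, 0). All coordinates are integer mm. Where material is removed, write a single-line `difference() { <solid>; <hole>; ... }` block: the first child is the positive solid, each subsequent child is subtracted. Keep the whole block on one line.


difference() { cube([3040, 180, 2520]); translate([844, 0, 0]) cube([811, 180, 2001]); }
translate([0, 3260, 0]) cube([3040, 180, 2520]);
translate([0, 180, 0]) cube([180, 3080, 2520]);
translate([2860, 180, 0]) cube([180, 3080, 2520]);


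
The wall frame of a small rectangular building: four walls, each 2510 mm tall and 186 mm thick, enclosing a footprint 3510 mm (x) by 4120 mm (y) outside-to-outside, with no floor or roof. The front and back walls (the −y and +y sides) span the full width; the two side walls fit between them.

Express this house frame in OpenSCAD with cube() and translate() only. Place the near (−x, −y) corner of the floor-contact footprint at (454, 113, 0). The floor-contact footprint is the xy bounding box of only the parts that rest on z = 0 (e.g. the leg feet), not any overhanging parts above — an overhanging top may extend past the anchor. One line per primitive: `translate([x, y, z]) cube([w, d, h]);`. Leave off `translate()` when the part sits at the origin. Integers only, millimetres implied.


translate([454, 113, 0]) cube([3510, 186, 2510]);
translate([454, 4047, 0]) cube([3510, 186, 2510]);
translate([454, 299, 0]) cube([186, 3748, 2510]);
translate([3778, 299, 0]) cube([186, 3748, 2510]);


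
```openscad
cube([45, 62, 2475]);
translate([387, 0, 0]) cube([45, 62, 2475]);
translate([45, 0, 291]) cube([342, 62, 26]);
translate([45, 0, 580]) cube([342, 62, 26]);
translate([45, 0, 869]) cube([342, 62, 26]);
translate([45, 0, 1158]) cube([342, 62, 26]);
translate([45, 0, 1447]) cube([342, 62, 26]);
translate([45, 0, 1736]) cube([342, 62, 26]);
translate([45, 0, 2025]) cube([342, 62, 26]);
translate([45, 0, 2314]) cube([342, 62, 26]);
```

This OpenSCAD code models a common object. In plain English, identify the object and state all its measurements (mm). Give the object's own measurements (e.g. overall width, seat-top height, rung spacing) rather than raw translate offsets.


A straight ladder. Two 45×62 mm vertical rails, 2475 mm tall, stand 432 mm apart (outside-to-outside) with their front faces coplanar on the −y side. 8 rungs, each 62 mm deep and 26 mm tall, span between the inner faces of the rails, front faces flush with the rails. The lowest rung's underside is at z = 291 mm and rungs are spaced 289 mm apart (underside to underside).


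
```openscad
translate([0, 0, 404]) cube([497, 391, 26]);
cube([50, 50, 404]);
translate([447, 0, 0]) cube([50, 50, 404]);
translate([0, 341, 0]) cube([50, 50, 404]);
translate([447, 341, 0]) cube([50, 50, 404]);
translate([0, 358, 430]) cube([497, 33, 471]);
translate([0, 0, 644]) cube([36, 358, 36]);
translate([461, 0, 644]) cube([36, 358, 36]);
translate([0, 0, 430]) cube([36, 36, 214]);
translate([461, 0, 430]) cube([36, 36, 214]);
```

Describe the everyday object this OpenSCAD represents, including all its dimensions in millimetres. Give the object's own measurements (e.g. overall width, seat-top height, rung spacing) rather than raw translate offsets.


A chair. The seat is a 497×391×26 mm slab with its top at z = 430 mm, on four 50×50 mm corner legs (flush with the seat edges, standing on z = 0). A flat backrest 33 mm thick, 471 mm tall, spans the full seat width and rises from the seat top along its +y edge, rear face flush with the rear of the seat. Two armrests of 36×36 mm section run along each side from the seat's front edge to the front of the backrest, top faces 250 mm above the seat top and outer faces flush with the seat's x-edges; a 36×36 mm post under the front of each armrest stands on the seat at the front corner.


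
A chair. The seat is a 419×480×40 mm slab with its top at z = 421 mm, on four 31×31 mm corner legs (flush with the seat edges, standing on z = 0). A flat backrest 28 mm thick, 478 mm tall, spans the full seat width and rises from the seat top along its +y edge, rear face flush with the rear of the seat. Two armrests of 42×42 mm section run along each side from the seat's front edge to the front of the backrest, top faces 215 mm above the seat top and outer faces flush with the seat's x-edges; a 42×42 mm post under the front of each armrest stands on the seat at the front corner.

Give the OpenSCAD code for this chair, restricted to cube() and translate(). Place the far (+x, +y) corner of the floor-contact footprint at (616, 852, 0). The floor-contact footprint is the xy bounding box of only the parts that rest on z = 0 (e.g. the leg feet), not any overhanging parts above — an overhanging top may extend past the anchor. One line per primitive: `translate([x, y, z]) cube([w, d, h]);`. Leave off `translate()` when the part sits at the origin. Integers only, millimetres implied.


// leg_h = 421 - 40 = 381
// arm post h = 215 - 42 = 173
translate([197, 372, 381]) cube([419, 480, 40]);
translate([197, 372, 0]) cube([31, 31, 381]);
translate([585, 372, 0]) cube([31, 31, 381]);
translate([197, 821, 0]) cube([31, 31, 381]);
translate([585, 821, 0]) cube([31, 31, 381]);
translate([197, 824, 421]) cube([419, 28, 478]);
translate([197, 372, 594]) cube([42, 452, 42]);
translate([574, 372, 594]) cube([42, 452, 42]);
translate([197, 372, 421]) cube([42, 42, 173]);
translate([574, 372, 421]) cube([42, 42, 173]);


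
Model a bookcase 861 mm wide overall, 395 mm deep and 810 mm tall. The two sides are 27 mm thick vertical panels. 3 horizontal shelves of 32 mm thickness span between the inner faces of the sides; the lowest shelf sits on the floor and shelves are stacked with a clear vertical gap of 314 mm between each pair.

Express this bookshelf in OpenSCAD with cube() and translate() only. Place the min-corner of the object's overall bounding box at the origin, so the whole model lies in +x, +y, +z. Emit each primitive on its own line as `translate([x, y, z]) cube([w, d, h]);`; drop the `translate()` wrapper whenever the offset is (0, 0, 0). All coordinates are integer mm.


cube([27, 395, 810]);
translate([834, 0, 0]) cube([27, 395, 810]);
translate([27, 0, 0]) cube([807, 395, 32]);
translate([27, 0, 346]) cube([807, 395, 32]);
translate([27, 0, 692]) cube([807, 395, 32]);


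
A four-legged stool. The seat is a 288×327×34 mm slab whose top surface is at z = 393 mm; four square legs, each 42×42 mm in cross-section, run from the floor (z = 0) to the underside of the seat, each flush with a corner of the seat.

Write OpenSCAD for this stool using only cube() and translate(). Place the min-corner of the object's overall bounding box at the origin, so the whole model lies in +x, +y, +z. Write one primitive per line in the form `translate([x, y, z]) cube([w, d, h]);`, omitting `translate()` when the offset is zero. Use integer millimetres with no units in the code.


// leg_h = 393 - 34 = 359
translate([0, 0, 359]) cube([288, 327, 34]);
cube([42, 42, 359]);
translate([246, 0, 0]) cube([42, 42, 359]);
translate([0, 285, 0]) cube([42, 42, 359]);
translate([246, 285, 0]) cube([42, 42, 359]);


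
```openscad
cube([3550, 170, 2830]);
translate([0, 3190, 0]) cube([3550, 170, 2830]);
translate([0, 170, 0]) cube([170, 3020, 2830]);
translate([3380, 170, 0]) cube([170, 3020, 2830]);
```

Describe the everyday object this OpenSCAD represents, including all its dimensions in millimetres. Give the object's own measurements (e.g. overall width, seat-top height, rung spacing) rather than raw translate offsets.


The wall frame of a small rectangular building: four walls, each 2830 mm tall and 170 mm thick, enclosing a footprint 3550 mm (x) by 3360 mm (y) outside-to-outside, with no floor or roof. The front and back walls (the −y and +y sides) span the full width; the two side walls fit between them.


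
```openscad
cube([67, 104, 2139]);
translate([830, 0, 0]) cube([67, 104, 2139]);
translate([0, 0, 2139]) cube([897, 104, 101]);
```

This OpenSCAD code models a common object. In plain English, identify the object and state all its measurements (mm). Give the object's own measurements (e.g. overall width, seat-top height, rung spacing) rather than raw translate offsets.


A door frame. The clear opening is 763 mm wide and 2139 mm high. Two 67 mm wide jambs, 104 mm deep, stand either side of the opening from the floor to the top of the opening. A 101 mm thick head sits across the top of both jambs, spanning the full outside width of the frame.


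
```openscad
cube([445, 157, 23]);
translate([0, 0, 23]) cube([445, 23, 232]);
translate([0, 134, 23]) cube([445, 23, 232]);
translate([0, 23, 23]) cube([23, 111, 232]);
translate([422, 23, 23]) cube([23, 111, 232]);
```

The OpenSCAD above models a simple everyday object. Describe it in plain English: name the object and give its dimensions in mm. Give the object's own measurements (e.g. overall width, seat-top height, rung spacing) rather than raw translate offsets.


An open-topped rectangular box: outside dimensions 445×157×255 mm, with a uniform wall and base thickness of 23 mm. The base is a full 445×157 slab on the floor; four walls sit on top of the base. The front and back walls (the −y and +y sides) span the full width; the two side walls fit between them.


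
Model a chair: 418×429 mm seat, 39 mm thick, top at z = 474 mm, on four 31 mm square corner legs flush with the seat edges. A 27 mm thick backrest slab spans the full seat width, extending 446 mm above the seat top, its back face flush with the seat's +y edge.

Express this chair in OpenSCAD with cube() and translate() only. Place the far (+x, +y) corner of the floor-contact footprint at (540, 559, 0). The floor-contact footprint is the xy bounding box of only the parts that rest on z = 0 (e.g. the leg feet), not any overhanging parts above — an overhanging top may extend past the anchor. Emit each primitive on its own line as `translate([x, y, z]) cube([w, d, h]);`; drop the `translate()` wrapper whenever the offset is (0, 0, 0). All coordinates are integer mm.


// leg_h = 474 - 39 = 435
translate([122, 130, 435]) cube([418, 429, 39]);
translate([122, 130, 0]) cube([31, 31, 435]);
translate([509, 130, 0]) cube([31, 31, 435]);
translate([122, 528, 0]) cube([31, 31, 435]);
translate([509, 528, 0]) cube([31, 31, 435]);
translate([122, 532, 474]) cube([418, 27, 446]);


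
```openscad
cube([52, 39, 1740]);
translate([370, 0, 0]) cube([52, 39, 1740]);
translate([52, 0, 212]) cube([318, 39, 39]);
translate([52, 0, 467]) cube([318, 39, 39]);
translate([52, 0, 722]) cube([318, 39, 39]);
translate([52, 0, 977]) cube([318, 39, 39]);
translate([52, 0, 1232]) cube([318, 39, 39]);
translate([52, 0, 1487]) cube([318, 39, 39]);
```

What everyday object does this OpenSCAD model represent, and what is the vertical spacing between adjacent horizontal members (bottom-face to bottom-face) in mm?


A ladder. The rung spacing is 255 mm.

Two tall 52×39 posts with 6 short bars between them — a ladder. Adjacent rungs sit at z = 212 and z = 467, so the spacing is 467 − 212 = 255 mm.


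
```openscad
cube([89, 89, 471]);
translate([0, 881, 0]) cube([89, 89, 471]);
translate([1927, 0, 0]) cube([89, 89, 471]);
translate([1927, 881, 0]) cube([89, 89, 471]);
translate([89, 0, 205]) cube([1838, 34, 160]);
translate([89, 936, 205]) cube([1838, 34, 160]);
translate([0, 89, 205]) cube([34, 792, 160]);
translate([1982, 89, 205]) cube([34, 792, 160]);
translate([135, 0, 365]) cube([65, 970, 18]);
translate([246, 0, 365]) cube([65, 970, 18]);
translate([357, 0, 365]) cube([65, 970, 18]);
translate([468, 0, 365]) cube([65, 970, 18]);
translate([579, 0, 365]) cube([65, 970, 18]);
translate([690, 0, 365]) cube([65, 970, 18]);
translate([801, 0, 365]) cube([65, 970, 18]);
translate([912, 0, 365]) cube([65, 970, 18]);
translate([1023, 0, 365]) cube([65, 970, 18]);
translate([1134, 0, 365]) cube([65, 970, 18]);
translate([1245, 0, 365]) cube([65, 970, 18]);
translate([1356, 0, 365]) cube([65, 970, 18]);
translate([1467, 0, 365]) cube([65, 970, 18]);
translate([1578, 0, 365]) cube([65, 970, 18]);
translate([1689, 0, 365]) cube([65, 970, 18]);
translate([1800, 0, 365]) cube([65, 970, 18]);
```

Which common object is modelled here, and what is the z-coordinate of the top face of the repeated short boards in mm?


A bed frame. The slat-top height is 383 mm.

Four posts, four rails, and a row of slats — a bed frame. Slats sit on the rails at z = 205 + 160 = 365; with slat thickness 18, the top is 383 mm.


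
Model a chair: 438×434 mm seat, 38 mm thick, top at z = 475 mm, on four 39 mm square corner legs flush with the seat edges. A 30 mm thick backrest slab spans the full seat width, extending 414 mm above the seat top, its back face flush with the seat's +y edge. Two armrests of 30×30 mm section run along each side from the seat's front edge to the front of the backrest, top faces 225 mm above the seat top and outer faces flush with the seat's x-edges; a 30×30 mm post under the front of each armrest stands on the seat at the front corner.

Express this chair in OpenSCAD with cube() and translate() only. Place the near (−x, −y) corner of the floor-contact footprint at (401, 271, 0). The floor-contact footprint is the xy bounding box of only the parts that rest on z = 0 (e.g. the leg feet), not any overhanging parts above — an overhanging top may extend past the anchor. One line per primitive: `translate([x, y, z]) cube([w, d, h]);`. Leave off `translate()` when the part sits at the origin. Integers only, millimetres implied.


translate([401, 271, 437]) cube([438, 434, 38]);
translate([401, 271, 0]) cube([39, 39, 437]);
translate([800, 271, 0]) cube([39, 39, 437]);
translate([401, 666, 0]) cube([39, 39, 437]);
translate([800, 666, 0]) cube([39, 39, 437]);
translate([401, 675, 475]) cube([438, 30, 414]);
translate([401, 271, 670]) cube([30, 404, 30]);
translate([809, 271, 670]) cube([30, 404, 30]);
translate([401, 271, 475]) cube([30, 30, 195]);
translate([809, 271, 475]) cube([30, 30, 195]);


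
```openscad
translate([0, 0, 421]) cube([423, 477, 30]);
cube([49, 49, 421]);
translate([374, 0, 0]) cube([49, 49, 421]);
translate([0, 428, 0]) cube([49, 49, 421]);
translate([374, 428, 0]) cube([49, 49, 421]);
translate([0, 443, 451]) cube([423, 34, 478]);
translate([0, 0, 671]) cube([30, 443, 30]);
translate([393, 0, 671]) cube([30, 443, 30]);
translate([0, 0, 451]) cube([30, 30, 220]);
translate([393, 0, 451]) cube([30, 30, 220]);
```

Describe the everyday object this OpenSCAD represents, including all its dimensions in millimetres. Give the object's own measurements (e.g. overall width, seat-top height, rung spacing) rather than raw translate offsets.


A chair. The seat is a 423×477×30 mm slab with its top at z = 451 mm, on four 49×49 mm corner legs (flush with the seat edges, standing on z = 0). A flat backrest 34 mm thick, 478 mm tall, spans the full seat width and rises from the seat top along its +y edge, rear face flush with the rear of the seat. Two armrests of 30×30 mm section run along each side from the seat's front edge to the front of the backrest, top faces 250 mm above the seat top and outer faces flush with the seat's x-edges; a 30×30 mm post under the front of each armrest stands on the seat at the front corner.
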